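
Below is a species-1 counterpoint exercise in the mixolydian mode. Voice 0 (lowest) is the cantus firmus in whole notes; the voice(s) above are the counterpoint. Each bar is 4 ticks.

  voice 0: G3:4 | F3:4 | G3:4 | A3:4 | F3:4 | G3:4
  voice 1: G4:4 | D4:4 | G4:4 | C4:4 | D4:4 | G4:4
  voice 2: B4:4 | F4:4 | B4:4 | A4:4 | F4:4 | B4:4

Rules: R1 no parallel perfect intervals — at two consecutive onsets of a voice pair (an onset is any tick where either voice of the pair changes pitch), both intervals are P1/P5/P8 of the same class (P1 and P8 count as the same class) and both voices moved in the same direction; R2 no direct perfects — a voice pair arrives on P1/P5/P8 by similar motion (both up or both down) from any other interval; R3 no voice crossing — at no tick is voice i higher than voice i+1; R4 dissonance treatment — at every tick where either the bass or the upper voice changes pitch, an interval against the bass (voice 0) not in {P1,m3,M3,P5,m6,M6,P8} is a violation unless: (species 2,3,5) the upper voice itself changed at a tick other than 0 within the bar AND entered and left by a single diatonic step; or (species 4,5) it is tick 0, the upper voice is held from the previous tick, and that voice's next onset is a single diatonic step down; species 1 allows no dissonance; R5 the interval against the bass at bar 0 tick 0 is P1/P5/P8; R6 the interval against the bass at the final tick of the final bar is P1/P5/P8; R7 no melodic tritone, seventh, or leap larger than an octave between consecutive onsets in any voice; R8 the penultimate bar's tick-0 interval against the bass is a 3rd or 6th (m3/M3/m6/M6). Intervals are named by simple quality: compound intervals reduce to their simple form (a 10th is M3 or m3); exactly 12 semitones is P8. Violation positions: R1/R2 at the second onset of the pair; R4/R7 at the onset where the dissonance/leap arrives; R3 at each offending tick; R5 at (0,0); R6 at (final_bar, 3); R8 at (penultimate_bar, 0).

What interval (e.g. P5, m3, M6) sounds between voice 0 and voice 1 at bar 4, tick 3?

voice 0=F3 voice 1=D4 -> M6

M6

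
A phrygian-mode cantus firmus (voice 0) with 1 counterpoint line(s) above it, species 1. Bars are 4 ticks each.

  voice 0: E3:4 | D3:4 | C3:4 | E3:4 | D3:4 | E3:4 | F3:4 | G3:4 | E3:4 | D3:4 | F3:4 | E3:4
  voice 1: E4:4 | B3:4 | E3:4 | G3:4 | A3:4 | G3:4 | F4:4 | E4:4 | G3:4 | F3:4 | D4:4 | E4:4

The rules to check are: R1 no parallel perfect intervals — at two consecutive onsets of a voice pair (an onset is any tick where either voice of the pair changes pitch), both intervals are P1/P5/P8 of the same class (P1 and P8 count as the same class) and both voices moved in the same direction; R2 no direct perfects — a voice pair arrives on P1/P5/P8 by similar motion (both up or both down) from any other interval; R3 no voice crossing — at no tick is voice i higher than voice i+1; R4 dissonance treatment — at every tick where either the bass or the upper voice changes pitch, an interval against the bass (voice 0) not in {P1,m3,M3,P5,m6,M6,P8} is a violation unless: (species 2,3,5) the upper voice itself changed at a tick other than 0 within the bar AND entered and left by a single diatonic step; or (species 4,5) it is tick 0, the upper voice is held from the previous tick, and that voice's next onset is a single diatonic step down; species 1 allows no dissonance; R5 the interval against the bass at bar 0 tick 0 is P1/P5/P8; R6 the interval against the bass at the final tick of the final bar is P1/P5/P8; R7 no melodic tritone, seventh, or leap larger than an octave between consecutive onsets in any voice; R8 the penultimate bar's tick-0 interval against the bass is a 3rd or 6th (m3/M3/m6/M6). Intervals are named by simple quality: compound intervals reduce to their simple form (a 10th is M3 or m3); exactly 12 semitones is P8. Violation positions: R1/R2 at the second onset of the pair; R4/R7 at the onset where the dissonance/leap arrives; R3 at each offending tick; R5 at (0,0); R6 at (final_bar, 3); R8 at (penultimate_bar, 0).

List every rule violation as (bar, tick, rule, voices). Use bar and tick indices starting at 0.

(6, 0, R2, (0, 1))
(6, 0, R7, (1,))

bar 0: v0=E3 v1=E4 downbeat P8
bar 1: v0=D3 v1=B3 downbeat M6
bar 2: v0=C3 v1=E3 downbeat M3
bar 3: v0=E3 v1=G3 downbeat m3
bar 4: v0=D3 v1=A3 downbeat P5
bar 5: v0=E3 v1=G3 downbeat m3
bar 6: v0=F3 v1=F4 downbeat P8
bar 7: v0=G3 v1=E4 downbeat M6
bar 8: v0=E3 v1=G3 downbeat m3
bar 9: v0=D3 v1=F3 downbeat m3
bar 10: v0=F3 v1=D4 downbeat M6
bar 11: v0=E3 v1=E4 downbeat P8
  -> R2 @ bar 6 tick 0 v(0, 1): E3/G3 m3 -> F3/F4 P8 similar
  -> R7 @ bar 6 tick 0 v(1,): G3->F4 leap 10st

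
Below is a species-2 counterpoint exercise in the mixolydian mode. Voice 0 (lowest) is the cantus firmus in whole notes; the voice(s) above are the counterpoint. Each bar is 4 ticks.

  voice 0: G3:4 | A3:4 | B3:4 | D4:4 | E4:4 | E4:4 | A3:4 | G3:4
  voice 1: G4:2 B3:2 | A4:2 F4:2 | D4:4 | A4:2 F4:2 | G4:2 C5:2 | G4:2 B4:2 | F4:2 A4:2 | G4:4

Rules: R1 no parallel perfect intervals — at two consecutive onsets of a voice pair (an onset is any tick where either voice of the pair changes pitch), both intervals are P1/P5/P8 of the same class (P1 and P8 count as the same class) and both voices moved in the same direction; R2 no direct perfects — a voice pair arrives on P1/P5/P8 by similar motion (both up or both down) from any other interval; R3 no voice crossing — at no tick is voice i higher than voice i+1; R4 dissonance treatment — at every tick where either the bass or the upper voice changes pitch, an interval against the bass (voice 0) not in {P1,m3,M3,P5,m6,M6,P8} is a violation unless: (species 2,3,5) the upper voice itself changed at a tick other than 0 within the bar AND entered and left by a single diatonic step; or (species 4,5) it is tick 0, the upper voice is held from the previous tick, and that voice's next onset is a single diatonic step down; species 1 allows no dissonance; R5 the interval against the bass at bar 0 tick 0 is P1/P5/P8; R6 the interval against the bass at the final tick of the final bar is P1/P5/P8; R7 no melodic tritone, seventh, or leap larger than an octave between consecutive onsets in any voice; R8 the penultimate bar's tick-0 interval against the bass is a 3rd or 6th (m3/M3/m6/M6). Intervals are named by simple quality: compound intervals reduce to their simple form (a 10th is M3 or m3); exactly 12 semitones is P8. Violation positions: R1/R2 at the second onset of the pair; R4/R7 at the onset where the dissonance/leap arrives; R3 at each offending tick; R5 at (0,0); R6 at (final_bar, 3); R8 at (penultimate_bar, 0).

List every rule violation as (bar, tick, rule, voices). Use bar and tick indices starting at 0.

bar 0: v0=G3 v1=G4 downbeat P8
bar 1: v0=A3 v1=A4 downbeat P8
bar 2: v0=B3 v1=D4 downbeat m3
bar 3: v0=D4 v1=A4 downbeat P5
bar 4: v0=E4 v1=G4 downbeat m3
bar 5: v0=E4 v1=G4 downbeat m3
bar 6: v0=A3 v1=F4 downbeat m6
bar 7: v0=G3 v1=G4 downbeat P8
  -> R2 @ bar 1 tick 0 v(0, 1): G3/B3 M3 -> A3/A4 P8 similar
  -> R7 @ bar 1 tick 0 v(1,): B3->A4 leap 10st
  -> R2 @ bar 3 tick 0 v(0, 1): B3/D4 m3 -> D4/A4 P5 similar
  -> R7 @ bar 6 tick 0 v(1,): B4->F4 leap 6st
  -> R1 @ bar 7 tick 0 v(0, 1): A3/A4 P8 -> G3/G4 P8 similar

(1, 0, R2, (0, 1))
(1, 0, R7, (1,))
(3, 0, R2, (0, 1))
(6, 0, R7, (1,))
(7, 0, R1, (0, 1))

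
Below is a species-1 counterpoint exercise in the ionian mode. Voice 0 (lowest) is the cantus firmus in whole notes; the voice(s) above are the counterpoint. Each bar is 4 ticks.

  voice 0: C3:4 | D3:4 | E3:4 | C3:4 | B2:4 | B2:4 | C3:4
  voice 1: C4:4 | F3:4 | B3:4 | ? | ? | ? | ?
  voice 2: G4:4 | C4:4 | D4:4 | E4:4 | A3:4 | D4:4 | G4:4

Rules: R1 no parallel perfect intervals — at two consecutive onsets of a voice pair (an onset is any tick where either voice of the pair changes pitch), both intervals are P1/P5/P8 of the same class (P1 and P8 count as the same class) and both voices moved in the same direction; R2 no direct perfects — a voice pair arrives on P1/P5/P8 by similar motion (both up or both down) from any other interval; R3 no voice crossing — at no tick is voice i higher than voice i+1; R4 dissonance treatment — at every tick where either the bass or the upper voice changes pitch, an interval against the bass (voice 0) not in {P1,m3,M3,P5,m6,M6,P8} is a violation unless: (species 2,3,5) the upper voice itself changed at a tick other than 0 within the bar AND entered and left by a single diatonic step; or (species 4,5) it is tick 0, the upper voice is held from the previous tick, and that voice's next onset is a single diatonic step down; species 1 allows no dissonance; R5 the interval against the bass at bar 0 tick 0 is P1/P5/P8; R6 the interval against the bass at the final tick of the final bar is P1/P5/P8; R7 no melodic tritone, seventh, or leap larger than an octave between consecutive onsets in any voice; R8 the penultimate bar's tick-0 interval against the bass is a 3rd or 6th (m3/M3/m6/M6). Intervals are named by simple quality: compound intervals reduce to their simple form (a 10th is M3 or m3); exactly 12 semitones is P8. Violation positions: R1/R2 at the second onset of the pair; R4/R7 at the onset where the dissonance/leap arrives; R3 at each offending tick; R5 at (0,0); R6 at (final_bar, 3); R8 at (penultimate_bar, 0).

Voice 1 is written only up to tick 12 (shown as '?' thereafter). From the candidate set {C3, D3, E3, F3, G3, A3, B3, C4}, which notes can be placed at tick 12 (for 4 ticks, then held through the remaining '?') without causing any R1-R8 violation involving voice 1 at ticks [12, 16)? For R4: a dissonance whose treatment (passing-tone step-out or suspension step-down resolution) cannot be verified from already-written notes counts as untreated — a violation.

C3: violates R2,R7
D3: violates R4
E3: legal
F3: violates R4,R7
G3: violates R1
A3: legal
B3: violates R4
C4: legal

{A3, C4, E3}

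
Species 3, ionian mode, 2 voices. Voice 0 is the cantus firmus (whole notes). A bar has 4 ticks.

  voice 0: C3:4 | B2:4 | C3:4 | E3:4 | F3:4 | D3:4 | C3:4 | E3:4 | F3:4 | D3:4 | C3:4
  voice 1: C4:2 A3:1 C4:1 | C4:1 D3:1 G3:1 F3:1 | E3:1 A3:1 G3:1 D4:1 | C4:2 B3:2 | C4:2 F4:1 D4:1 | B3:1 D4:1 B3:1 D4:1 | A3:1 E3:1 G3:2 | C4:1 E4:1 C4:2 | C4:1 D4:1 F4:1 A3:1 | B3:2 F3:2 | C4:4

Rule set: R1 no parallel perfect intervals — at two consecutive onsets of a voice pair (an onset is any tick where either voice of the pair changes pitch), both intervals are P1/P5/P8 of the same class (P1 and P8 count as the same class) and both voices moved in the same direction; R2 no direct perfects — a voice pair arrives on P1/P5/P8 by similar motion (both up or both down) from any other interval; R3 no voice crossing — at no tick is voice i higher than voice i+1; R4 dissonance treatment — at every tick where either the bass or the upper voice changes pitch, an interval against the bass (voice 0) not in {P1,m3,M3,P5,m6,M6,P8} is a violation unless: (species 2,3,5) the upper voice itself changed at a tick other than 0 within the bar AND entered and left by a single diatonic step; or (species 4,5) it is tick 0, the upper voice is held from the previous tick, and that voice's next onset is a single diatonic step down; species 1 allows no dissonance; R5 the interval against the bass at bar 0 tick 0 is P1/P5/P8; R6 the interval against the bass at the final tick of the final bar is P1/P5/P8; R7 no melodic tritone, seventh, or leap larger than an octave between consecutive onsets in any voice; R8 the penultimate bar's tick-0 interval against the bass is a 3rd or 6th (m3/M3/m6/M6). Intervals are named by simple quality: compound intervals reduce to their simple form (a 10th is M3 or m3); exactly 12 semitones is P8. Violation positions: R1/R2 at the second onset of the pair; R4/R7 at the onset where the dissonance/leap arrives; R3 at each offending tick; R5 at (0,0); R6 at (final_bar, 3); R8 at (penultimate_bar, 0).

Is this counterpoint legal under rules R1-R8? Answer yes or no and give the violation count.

No (5 violations)

bar 0: v0=C3 v1=C4 (P8)
bar 1: v0=B2 v1=C4 (m2)
bar 2: v0=C3 v1=E3 (M3)
bar 3: v0=E3 v1=C4 (m6)
bar 4: v0=F3 v1=C4 (P5)
bar 5: v0=D3 v1=B3 (M6)
bar 6: v0=C3 v1=A3 (M6)
bar 7: v0=E3 v1=C4 (m6)
bar 8: v0=F3 v1=C4 (P5)
bar 9: v0=D3 v1=B3 (M6)
bar 10: v0=C3 v1=C4 (P8)
  R4 @ bar1.0: B2/C4 m2 untreated
  R7 @ bar1.1: C4->D3 leap 10st
  R4 @ bar2.3: C3/D4 M2 untreated
  R1 @ bar4.0: E3/B3 P5 -> F3/C4 P5 similar
  R7 @ bar9.2: B3->F3 leap 6st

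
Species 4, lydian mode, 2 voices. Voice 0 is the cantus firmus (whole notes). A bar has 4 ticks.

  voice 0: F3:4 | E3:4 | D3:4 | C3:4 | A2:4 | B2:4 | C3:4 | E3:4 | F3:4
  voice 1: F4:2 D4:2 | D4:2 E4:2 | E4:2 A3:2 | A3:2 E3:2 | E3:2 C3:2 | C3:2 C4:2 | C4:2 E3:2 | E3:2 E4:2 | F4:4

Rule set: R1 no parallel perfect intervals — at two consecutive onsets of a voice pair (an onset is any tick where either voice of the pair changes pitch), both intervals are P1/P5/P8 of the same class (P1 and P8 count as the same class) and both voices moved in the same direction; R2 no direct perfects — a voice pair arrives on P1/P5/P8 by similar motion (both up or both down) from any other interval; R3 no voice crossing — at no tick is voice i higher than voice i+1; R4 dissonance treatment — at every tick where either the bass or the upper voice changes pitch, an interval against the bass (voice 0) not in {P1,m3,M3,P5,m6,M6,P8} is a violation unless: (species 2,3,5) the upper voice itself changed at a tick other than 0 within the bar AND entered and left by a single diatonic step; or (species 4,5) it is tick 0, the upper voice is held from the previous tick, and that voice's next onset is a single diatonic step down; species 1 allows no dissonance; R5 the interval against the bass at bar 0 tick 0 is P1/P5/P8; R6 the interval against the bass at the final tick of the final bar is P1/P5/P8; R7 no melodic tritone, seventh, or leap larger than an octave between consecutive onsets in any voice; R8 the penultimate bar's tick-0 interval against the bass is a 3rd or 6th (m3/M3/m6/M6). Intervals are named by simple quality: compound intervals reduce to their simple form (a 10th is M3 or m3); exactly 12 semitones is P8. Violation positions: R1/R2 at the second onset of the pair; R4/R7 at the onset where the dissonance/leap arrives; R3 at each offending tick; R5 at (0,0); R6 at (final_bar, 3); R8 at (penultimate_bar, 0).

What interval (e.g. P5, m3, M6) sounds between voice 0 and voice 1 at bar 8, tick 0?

voice 0=F3 voice 1=F4 -> P8

P8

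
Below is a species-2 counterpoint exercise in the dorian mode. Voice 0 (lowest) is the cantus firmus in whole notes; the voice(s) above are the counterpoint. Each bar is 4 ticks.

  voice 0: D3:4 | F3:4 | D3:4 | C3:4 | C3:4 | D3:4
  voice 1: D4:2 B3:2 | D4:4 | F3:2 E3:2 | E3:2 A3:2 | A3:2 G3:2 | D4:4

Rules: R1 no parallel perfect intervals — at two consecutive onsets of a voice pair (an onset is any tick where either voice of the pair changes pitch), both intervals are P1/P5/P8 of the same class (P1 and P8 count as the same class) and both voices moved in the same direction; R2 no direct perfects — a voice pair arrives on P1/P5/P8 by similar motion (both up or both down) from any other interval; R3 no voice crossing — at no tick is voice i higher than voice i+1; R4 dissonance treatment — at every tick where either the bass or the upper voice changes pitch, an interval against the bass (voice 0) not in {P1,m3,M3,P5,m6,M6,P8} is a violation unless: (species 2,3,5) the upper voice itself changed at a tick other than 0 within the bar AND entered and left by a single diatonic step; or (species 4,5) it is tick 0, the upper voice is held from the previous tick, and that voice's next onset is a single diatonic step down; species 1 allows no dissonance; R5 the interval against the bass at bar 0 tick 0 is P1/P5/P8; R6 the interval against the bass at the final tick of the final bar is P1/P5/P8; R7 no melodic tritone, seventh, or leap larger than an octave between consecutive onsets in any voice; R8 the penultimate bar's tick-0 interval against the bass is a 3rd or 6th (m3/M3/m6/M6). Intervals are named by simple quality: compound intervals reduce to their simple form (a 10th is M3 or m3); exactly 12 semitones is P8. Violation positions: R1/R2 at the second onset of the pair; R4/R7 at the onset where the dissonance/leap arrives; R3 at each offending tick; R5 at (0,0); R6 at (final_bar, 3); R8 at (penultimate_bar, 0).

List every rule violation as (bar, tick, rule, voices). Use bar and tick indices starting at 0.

bar 0: v0=D3 v1=D4 downbeat P8
bar 1: v0=F3 v1=D4 downbeat M6
bar 2: v0=D3 v1=F3 downbeat m3
bar 3: v0=C3 v1=E3 downbeat M3
bar 4: v0=C3 v1=A3 downbeat M6
bar 5: v0=D3 v1=D4 downbeat P8
  -> R4 @ bar 2 tick 2 v(0, 1): D3/E3 M2 untreated
  -> R2 @ bar 5 tick 0 v(0, 1): C3/G3 P5 -> D3/D4 P8 similar

(2, 2, R4, (0, 1))
(5, 0, R2, (0, 1))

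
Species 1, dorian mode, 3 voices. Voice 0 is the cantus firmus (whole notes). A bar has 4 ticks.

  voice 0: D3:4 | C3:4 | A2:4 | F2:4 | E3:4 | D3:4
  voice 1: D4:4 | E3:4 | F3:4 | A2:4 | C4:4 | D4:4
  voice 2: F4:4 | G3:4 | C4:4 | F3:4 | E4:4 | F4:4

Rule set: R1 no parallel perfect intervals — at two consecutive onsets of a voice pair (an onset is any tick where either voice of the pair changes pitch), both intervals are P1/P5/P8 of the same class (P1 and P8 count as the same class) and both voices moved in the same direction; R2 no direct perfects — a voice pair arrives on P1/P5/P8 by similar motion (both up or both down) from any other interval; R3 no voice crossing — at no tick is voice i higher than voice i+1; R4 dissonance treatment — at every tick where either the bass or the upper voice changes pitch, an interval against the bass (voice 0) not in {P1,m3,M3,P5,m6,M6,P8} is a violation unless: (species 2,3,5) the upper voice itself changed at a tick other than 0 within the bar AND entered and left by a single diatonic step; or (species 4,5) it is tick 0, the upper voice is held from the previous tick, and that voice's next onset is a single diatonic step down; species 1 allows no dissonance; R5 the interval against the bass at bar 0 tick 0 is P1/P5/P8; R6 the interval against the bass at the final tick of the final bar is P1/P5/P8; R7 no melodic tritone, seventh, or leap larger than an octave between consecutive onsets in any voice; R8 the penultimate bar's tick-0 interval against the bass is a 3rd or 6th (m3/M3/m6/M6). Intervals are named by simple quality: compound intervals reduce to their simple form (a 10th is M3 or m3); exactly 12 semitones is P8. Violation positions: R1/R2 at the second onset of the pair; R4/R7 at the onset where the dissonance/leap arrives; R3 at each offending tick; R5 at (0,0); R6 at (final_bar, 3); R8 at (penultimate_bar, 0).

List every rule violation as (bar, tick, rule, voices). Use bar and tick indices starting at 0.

(0, 0, R5, (0, 2))
(1, 0, R2, (0, 2))
(1, 0, R7, (1,))
(1, 0, R7, (2,))
(2, 0, R2, (1, 2))
(3, 0, R2, (0, 2))
(4, 0, R1, (0, 2))
(4, 0, R7, (0,))
(4, 0, R7, (1,))
(4, 0, R7, (2,))
(4, 0, R8, (0, 2))
(5, 3, R6, (0, 2))

bar 0: v0=D3 v1=D4 v2=F4 downbeat m3
bar 1: v0=C3 v1=E3 v2=G3 downbeat P5
bar 2: v0=A2 v1=F3 v2=C4 downbeat m3
bar 3: v0=F2 v1=A2 v2=F3 downbeat P8
bar 4: v0=E3 v1=C4 v2=E4 downbeat P8
bar 5: v0=D3 v1=D4 v2=F4 downbeat m3
  -> R5 @ bar 0 tick 0 v(0, 2): opens on m3
  -> R2 @ bar 1 tick 0 v(0, 2): D3/F4 m3 -> C3/G3 P5 similar
  -> R7 @ bar 1 tick 0 v(1,): D4->E3 leap 10st
  -> R7 @ bar 1 tick 0 v(2,): F4->G3 leap 10st
  -> R2 @ bar 2 tick 0 v(1, 2): E3/G3 m3 -> F3/C4 P5 similar
  -> R2 @ bar 3 tick 0 v(0, 2): A2/C4 m3 -> F2/F3 P8 similar
  -> R1 @ bar 4 tick 0 v(0, 2): F2/F3 P8 -> E3/E4 P8 similar
  -> R7 @ bar 4 tick 0 v(0,): F2->E3 leap 11st
  -> R7 @ bar 4 tick 0 v(1,): A2->C4 leap 15st
  -> R7 @ bar 4 tick 0 v(2,): F3->E4 leap 11st
  -> R8 @ bar 4 tick 0 v(0, 2): penult P8 not 3rd/6th
  -> R6 @ bar 5 tick 3 v(0, 2): closes on m3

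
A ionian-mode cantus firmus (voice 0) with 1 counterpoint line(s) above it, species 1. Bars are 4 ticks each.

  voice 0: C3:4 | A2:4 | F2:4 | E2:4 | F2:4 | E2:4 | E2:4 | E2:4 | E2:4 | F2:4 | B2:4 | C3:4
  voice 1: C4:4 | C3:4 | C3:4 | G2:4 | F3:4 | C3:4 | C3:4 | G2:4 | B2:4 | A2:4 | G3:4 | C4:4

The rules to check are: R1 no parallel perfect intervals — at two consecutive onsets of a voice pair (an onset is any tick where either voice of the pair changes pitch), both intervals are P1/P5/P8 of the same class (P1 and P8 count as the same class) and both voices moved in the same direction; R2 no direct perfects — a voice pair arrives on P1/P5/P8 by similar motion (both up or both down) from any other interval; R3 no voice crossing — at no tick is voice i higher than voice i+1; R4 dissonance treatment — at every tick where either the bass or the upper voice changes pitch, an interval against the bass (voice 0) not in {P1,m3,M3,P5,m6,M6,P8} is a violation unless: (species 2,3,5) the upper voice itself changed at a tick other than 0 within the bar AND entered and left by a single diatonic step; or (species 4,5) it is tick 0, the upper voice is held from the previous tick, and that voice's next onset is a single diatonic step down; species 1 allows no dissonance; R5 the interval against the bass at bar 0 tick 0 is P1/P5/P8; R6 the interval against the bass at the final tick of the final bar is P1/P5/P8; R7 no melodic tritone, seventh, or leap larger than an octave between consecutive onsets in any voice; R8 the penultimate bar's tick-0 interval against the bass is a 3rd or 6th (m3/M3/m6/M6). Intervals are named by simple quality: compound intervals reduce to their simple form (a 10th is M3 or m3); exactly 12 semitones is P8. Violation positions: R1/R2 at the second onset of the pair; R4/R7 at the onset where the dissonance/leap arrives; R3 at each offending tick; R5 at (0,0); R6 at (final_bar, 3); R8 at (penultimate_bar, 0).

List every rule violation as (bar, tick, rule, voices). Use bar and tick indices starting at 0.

(4, 0, R2, (0, 1))
(4, 0, R7, (1,))
(10, 0, R7, (0,))
(10, 0, R7, (1,))
(11, 0, R2, (0, 1))

bar 0: v0=C3 v1=C4 downbeat P8
bar 1: v0=A2 v1=C3 downbeat m3
bar 2: v0=F2 v1=C3 downbeat P5
bar 3: v0=E2 v1=G2 downbeat m3
bar 4: v0=F2 v1=F3 downbeat P8
bar 5: v0=E2 v1=C3 downbeat m6
bar 6: v0=E2 v1=C3 downbeat m6
bar 7: v0=E2 v1=G2 downbeat m3
bar 8: v0=E2 v1=B2 downbeat P5
bar 9: v0=F2 v1=A2 downbeat M3
bar 10: v0=B2 v1=G3 downbeat m6
bar 11: v0=C3 v1=C4 downbeat P8
  -> R2 @ bar 4 tick 0 v(0, 1): E2/G2 m3 -> F2/F3 P8 similar
  -> R7 @ bar 4 tick 0 v(1,): G2->F3 leap 10st
  -> R7 @ bar 10 tick 0 v(0,): F2->B2 leap 6st
  -> R7 @ bar 10 tick 0 v(1,): A2->G3 leap 10st
  -> R2 @ bar 11 tick 0 v(0, 1): B2/G3 m6 -> C3/C4 P8 similar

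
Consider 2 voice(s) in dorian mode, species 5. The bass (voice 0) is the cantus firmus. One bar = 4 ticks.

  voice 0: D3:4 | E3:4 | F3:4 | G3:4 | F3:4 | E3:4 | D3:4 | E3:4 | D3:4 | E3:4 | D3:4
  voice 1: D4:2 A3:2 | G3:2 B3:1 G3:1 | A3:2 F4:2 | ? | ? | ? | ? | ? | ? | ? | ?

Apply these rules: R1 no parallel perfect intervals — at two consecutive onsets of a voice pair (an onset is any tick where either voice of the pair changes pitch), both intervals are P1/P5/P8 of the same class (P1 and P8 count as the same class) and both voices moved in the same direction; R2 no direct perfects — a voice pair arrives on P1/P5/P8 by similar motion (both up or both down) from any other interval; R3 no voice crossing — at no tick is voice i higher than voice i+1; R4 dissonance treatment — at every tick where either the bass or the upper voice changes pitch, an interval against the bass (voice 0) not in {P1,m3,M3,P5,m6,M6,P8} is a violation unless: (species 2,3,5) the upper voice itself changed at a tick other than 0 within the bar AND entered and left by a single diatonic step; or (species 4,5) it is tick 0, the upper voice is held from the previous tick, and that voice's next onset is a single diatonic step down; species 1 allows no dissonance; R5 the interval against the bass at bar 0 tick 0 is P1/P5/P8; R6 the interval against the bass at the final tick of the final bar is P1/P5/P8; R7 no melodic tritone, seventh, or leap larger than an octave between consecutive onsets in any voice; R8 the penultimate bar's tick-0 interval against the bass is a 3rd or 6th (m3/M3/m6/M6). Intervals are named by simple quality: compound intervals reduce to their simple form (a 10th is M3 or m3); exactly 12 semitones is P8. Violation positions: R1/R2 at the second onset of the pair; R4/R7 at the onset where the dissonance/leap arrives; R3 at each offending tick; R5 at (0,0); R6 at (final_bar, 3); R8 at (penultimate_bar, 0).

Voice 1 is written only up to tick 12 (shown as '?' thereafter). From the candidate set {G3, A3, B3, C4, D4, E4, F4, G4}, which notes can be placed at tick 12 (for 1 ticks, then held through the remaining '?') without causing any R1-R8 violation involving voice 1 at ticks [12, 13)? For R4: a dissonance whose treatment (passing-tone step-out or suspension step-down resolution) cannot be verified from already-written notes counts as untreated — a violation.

{D4, E4}

G3: violates R7
A3: violates R4
B3: violates R7
C4: violates R4
D4: legal
E4: legal
F4: violates R4
G4: violates R1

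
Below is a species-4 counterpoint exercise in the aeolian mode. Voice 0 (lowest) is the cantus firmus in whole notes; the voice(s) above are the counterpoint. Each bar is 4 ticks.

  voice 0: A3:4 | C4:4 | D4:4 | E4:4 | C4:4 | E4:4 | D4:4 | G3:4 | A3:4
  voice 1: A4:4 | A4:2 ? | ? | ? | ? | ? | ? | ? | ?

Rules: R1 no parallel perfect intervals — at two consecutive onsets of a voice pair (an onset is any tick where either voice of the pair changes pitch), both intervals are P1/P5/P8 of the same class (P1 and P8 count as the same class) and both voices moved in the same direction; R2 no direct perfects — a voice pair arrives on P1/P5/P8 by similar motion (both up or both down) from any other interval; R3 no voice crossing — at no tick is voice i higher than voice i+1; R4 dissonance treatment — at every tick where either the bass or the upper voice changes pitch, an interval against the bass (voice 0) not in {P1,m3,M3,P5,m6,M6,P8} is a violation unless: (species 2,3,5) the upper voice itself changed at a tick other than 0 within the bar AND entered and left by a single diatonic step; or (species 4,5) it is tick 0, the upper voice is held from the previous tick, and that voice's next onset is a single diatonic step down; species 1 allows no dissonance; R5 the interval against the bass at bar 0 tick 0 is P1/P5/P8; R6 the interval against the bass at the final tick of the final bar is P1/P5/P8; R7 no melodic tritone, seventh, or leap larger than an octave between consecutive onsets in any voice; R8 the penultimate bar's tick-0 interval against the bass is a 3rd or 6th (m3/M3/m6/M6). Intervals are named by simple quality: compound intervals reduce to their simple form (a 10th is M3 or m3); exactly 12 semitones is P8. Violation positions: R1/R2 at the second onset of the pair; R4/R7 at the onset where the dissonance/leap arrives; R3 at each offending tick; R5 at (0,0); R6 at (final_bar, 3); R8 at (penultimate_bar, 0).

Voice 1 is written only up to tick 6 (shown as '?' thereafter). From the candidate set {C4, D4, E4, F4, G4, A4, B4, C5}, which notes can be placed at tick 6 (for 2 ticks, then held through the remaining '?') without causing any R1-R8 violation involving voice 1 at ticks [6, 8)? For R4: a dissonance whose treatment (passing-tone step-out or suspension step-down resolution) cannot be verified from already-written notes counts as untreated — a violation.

C4: legal
D4: violates R4
E4: legal
F4: violates R4
G4: legal
A4: legal
B4: violates R4
C5: legal

{A4, C4, C5, E4, G4}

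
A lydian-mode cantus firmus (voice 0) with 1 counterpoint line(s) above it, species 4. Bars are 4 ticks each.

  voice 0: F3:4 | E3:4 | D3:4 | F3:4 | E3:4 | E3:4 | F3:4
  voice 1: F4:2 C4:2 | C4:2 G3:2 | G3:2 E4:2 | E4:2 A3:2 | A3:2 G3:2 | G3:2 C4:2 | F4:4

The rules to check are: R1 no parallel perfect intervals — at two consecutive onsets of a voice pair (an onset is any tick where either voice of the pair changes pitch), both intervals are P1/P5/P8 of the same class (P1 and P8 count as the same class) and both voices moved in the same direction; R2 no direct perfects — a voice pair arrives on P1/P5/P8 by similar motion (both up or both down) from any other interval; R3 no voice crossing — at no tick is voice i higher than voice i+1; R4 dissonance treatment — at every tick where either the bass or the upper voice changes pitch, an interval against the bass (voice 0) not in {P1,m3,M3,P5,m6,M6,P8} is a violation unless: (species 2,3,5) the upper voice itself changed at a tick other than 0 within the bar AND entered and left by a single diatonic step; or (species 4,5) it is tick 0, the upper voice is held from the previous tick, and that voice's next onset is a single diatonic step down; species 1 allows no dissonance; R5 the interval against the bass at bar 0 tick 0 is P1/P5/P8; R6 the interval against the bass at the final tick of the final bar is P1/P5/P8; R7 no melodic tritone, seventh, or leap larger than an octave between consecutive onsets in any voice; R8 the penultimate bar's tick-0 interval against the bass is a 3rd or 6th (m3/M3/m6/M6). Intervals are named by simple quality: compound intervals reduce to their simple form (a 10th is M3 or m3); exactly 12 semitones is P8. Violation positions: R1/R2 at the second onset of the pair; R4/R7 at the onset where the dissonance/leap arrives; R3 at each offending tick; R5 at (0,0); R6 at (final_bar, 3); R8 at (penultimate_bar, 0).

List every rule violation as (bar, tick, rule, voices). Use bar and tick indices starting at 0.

(2, 0, R4, (0, 1))
(2, 2, R4, (0, 1))
(3, 0, R4, (0, 1))
(6, 0, R2, (0, 1))

bar 0: v0=F3 v1=F4 downbeat P8
bar 1: v0=E3 v1=C4 downbeat m6
bar 2: v0=D3 v1=G3 downbeat P4
bar 3: v0=F3 v1=E4 downbeat M7
bar 4: v0=E3 v1=A3 downbeat P4
bar 5: v0=E3 v1=G3 downbeat m3
bar 6: v0=F3 v1=F4 downbeat P8
  -> R4 @ bar 2 tick 0 v(0, 1): D3/G3 P4 untreated
  -> R4 @ bar 2 tick 2 v(0, 1): D3/E4 M2 untreated
  -> R4 @ bar 3 tick 0 v(0, 1): F3/E4 M7 untreated
  -> R2 @ bar 6 tick 0 v(0, 1): E3/C4 m6 -> F3/F4 P8 similar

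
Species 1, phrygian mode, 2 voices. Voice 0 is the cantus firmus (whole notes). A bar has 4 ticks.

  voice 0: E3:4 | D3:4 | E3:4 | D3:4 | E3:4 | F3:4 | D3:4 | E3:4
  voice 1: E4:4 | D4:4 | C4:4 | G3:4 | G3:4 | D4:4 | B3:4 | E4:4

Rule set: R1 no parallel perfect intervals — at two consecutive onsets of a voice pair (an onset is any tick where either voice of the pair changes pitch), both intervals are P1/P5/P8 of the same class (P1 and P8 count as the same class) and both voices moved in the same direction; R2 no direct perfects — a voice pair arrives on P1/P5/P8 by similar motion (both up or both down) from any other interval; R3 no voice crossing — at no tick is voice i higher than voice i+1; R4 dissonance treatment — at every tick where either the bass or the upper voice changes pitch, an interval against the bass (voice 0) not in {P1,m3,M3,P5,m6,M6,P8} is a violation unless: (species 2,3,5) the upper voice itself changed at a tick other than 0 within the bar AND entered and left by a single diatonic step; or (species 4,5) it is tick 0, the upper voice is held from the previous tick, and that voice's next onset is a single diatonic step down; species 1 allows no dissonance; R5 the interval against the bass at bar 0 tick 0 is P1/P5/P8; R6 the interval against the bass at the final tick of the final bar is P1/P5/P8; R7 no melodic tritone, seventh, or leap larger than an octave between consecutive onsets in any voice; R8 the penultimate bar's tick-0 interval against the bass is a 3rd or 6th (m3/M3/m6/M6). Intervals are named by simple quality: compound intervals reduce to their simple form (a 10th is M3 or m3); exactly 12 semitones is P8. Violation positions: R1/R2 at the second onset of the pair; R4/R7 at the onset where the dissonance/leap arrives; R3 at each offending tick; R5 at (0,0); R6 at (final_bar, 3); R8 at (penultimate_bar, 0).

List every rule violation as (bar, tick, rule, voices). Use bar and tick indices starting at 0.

(1, 0, R1, (0, 1))
(3, 0, R4, (0, 1))
(7, 0, R2, (0, 1))

bar 0: v0=E3 v1=E4 downbeat P8
bar 1: v0=D3 v1=D4 downbeat P8
bar 2: v0=E3 v1=C4 downbeat m6
bar 3: v0=D3 v1=G3 downbeat P4
bar 4: v0=E3 v1=G3 downbeat m3
bar 5: v0=F3 v1=D4 downbeat M6
bar 6: v0=D3 v1=B3 downbeat M6
bar 7: v0=E3 v1=E4 downbeat P8
  -> R1 @ bar 1 tick 0 v(0, 1): E3/E4 P8 -> D3/D4 P8 similar
  -> R4 @ bar 3 tick 0 v(0, 1): D3/G3 P4 untreated
  -> R2 @ bar 7 tick 0 v(0, 1): D3/B3 M6 -> E3/E4 P8 similar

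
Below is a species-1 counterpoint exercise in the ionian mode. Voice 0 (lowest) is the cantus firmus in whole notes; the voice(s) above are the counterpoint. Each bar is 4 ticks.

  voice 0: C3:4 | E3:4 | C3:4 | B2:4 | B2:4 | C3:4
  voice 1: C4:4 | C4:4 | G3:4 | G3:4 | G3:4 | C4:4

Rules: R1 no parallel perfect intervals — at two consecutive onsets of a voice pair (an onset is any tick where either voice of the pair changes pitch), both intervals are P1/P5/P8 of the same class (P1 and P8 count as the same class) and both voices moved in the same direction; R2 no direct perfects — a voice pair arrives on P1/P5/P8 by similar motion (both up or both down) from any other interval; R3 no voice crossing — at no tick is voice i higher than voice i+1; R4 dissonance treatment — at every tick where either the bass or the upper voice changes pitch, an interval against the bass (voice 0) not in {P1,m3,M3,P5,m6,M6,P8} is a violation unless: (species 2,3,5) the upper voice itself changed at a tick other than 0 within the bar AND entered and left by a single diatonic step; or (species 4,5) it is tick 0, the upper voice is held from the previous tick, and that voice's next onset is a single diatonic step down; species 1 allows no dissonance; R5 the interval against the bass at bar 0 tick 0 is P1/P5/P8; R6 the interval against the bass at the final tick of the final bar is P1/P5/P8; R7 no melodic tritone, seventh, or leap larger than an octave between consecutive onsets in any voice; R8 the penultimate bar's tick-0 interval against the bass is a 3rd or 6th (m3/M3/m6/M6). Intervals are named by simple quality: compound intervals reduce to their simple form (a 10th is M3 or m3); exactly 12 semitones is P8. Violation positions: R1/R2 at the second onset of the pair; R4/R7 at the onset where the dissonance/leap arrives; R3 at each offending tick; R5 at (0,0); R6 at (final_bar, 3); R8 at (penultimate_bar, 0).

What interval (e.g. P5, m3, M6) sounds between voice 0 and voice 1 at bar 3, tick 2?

voice 0=B2 voice 1=G3 -> m6

m6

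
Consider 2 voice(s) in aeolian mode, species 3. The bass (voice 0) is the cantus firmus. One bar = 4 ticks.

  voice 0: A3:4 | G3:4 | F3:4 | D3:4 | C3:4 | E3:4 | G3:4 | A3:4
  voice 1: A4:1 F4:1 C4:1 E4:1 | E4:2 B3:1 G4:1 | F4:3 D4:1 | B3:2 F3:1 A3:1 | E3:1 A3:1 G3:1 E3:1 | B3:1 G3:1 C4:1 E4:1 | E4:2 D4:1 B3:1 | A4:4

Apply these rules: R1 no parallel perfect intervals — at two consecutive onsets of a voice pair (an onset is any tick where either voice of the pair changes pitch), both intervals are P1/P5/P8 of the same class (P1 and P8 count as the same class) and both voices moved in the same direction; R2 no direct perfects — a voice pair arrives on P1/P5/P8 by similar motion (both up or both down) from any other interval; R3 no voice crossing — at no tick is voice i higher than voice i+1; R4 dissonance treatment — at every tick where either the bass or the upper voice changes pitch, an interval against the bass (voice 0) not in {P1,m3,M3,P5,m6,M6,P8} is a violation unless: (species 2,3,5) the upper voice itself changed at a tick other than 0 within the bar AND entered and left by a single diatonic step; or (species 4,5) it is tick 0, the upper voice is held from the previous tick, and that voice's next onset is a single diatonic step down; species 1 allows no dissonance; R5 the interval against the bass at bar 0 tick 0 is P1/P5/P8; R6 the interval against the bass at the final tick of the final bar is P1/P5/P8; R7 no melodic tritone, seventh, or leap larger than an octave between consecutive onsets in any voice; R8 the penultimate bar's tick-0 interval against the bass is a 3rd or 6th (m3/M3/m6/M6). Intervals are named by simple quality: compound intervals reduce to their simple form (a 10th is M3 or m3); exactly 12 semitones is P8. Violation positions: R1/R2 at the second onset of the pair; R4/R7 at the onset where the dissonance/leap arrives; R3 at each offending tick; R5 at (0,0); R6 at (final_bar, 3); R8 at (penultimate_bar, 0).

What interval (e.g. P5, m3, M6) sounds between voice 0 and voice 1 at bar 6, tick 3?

M3

voice 0=G3 voice 1=B3 -> M3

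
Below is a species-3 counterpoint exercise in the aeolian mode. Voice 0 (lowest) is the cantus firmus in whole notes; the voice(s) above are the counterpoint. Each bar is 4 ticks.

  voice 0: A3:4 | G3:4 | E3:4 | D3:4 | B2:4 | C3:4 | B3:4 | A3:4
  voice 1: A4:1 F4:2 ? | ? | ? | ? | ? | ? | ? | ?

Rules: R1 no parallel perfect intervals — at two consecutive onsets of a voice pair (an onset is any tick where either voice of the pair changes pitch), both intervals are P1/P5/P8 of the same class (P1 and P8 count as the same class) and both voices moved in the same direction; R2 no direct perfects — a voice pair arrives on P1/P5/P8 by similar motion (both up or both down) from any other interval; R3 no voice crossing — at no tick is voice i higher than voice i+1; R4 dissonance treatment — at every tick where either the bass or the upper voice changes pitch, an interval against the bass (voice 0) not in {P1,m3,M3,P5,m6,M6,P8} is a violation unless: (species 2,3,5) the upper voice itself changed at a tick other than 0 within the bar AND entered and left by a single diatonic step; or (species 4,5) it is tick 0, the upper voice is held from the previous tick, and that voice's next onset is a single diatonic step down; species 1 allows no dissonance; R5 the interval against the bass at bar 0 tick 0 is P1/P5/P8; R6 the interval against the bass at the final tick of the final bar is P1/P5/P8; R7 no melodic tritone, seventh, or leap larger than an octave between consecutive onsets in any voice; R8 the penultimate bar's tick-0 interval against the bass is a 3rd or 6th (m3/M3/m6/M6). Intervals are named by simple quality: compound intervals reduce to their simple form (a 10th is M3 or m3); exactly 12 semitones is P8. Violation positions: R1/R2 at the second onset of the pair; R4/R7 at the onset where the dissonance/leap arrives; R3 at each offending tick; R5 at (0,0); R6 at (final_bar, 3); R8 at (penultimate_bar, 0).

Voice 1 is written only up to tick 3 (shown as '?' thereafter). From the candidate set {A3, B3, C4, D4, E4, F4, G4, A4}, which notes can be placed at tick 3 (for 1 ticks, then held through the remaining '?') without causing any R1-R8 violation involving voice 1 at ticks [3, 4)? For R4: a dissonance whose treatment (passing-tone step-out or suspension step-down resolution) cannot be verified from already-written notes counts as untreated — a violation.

{A3, A4, C4, E4, F4}

A3: legal
B3: violates R4,R7
C4: legal
D4: violates R4
E4: legal
F4: legal
G4: violates R4
A4: legal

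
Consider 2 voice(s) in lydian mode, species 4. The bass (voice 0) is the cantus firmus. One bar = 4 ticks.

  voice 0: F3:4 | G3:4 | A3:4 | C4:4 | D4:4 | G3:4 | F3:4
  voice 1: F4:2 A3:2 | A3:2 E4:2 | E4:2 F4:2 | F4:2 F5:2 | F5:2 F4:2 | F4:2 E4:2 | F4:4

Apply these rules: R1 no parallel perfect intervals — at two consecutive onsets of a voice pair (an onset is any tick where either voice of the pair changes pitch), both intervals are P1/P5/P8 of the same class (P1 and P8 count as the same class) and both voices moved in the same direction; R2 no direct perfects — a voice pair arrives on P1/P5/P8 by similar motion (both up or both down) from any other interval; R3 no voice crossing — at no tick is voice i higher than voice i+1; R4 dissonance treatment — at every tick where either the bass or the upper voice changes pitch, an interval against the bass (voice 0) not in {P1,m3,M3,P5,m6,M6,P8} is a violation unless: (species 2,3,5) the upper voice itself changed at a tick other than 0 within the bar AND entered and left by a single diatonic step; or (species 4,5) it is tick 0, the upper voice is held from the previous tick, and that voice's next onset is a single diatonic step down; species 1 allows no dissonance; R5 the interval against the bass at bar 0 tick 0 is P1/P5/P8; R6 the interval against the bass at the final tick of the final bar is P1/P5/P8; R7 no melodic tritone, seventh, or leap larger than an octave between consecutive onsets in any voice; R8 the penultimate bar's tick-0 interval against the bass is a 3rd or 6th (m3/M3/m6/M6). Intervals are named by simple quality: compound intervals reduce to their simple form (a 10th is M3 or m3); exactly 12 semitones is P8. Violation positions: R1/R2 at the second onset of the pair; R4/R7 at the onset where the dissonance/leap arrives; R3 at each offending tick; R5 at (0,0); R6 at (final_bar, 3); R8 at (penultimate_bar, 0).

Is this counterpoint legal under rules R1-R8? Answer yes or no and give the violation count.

No (4 violations)

bar 0: v0=F3 v1=F4 (P8)
bar 1: v0=G3 v1=A3 (M2)
bar 2: v0=A3 v1=E4 (P5)
bar 3: v0=C4 v1=F4 (P4)
bar 4: v0=D4 v1=F5 (m3)
bar 5: v0=G3 v1=F4 (m7)
bar 6: v0=F3 v1=F4 (P8)
  R4 @ bar1.0: G3/A3 M2 untreated
  R4 @ bar3.0: C4/F4 P4 untreated
  R4 @ bar3.2: C4/F5 P4 untreated
  R8 @ bar5.0: penult m7 not 3rd/6th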